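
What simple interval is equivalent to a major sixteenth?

major second

Each octave removed subtracts seven from the number: 16 − 14 = 2.
Quality carries through unchanged, so the simple form is a major second.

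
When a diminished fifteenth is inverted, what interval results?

A1

First reduce the compound diminished fifteenth to its simple form, a diminished octave.
Inverted interval numbers add to nine, so an octave pairs with a unison (8 + 1 = 9).
And diminished becomes augmented under inversion, so we get an augmented unison.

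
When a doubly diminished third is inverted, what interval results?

Interval numbers invert to sum to nine: 3 + 6 = 9, so a third inverts to a sixth.
Quality inverts too: doubly diminished becomes doubly augmented. That makes the inversion a doubly augmented sixth.

AA6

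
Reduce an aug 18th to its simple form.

augmented 4th

Each octave removed subtracts seven from the number: 18 − 14 = 4.
Quality carries through unchanged, so the simple form is an augmented fourth.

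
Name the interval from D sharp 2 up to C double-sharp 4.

M14

D to C spans seven letter names (D-E-F-G-A-B-C), plus an octave: a fourteenth.
Counting semitones, D#2→C##4 is 23, which is the major fourteenth.
(Equivalently, a compound major seventh: a major seventh plus an octave.)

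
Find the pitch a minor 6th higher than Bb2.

Counting six letter names up from B lands on G.
A minor sixth is 8 semitones; 8 semitones up from Bb2 gives Gb3.

Gb3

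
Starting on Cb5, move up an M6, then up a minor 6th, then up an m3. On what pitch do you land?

Up a major sixth from Cb5: Ab5 (9 semitones up).
Up a minor sixth from Ab5: Fb6 (8 semitones up).
Fb6 up a minor third → Abb6 (3 semitones).

Abb6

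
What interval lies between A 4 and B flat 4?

A to B spans two letter names (A-B) — that makes it a second of some quality.
At 1 semitone, A4→Bb4 falls one short of a major second: minor.

minor 2nd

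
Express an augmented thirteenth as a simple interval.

augmented 6th

Subtracting seven from the interval number removes an octave: 13 − 7 = 6.
Quality carries through unchanged, so the simple form is an augmented sixth.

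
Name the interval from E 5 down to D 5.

Descending from E5 to D5 is the same interval as ascending D5 to E5.
D to E spans two letter names (D-E), so the interval is some kind of second.
The major second spans 2 semitones, and D5 to E5 is exactly 2 semitones — so this is a major second.

major second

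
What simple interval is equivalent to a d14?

Subtracting seven from the interval number removes an octave: 14 − 7 = 7.
So a diminished fourteenth is an octave plus a diminished seventh. The quality is unchanged.

diminished 7th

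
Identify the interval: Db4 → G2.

Descending from Db4 to G2 is the same interval as ascending G2 to Db4.
G to D spans five letter names (G-A-B-C-D), plus an octave: a twelfth.
G2 to Db4 spans 18 semitones — one semitone narrower than the perfect twelfth (19) — giving a diminished twelfth.
(Equivalently, a compound diminished fifth: a diminished fifth plus an octave.)

d12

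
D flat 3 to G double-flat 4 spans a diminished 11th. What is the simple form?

d4

Subtracting seven from the interval number removes an octave: 11 − 7 = 4.
Quality carries through unchanged, so the simple form is a diminished fourth.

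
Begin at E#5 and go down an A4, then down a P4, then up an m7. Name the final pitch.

E5

Down an augmented fourth from E#5: B4 (6 semitones down).
B4 down a perfect fourth → F#4 (5 semitones).
Up a minor seventh from F#4: E5 (10 semitones up).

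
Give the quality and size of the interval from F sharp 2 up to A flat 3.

diminished 10th

F to A spans three letter names (F-G-A), plus an octave, so the interval is some kind of tenth.
The major tenth is 16 semitones; here we have 14, two semitones narrower: diminished.
(Equivalently, a compound diminished third: a diminished third plus an octave.)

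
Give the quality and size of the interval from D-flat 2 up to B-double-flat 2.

m6

D to B spans six letter names (D-E-F-G-A-B): a sixth.
At 8 semitones, Db2→Bbb2 falls one short of a major sixth: minor.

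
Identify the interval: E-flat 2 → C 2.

Descending from Eb2 to C2 is the same interval as ascending C2 to Eb2.
C to E spans three letter names (C-D-E): a third.
At 3 semitones, C2→Eb2 falls one short of a major third: minor.

minor third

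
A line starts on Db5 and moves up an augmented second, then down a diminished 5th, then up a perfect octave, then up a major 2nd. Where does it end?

B#5

An augmented second up from Db5 is E5.
Down a diminished fifth from E5: A#4 (6 semitones down).
Up a perfect octave from A#4: A#5 (12 semitones up).
Up a major second from A#5: B#5 (2 semitones up).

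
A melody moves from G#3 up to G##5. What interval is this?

augmented fifteenth

G to G is the same letter name, plus 2 octaves — that makes it a fifteenth of some quality.
A perfect fifteenth would be 24 semitones; G#3 to G##5 is 25, one semitone wider, so the interval is augmented.
(Equivalently, a compound augmented octave: an augmented octave plus an octave.)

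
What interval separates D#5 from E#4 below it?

m7

Descending from D#5 to E#4 is the same interval as ascending E#4 to D#5.
E to D spans seven letter names (E-F-G-A-B-C-D) — that makes it a seventh of some quality.
At 10 semitones, E#4→D#5 falls one short of a major seventh: minor.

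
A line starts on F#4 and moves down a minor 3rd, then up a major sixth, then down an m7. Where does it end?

A minor third down from F#4 is D#4.
Up a major sixth from D#4: B#4 (9 semitones up).
Down a minor seventh from B#4: C##4 (10 semitones down).

C##4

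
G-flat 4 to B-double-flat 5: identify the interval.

minor tenth

G to B spans three letter names (G-A-B), plus an octave — that makes it a tenth of some quality.
Gb4 to Bbb5 is 15 semitones, a half step short of the major tenth (16), so this is minor.
(Equivalently, a compound minor third: a minor third plus an octave.)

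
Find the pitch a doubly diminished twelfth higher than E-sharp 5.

B-flat 6

Five letters up from E (plus an octave) reaches B.
A doubly diminished twelfth spans 17 semitones, so from E#5 the target pitch is Bb6.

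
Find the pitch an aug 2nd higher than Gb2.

The second takes the letter from G up to A.
An augmented second spans 3 semitones, so from Gb2 the target pitch is A2.

A2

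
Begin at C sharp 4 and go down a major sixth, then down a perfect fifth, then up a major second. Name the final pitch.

B 2

C#4 down a major sixth → E3 (9 semitones).
A perfect fifth down from E3 is A2.
Up a major second from A2: B2 (2 semitones up).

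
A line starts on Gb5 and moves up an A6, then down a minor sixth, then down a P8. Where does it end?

Up an augmented sixth from Gb5: E6 (10 semitones up).
E6 down a minor sixth → G#5 (8 semitones).
G#5 down a perfect octave → G#4 (12 semitones).

G#4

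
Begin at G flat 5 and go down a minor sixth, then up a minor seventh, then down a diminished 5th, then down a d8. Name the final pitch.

D sharp 4

Gb5 down a minor sixth → Bb4 (8 semitones).
A minor seventh up from Bb4 is Ab5.
Down a diminished fifth from Ab5: D5 (6 semitones down).
Down a diminished octave from D5: D#4 (11 semitones down).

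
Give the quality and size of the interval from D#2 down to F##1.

Descending from D#2 to F##1 is the same interval as ascending F##1 to D#2.
F to D spans six letter names (F-G-A-B-C-D) — that makes it a sixth of some quality.
A major sixth would be 9 semitones, but F##1 to D#2 is 8 — one semitone narrower, making it a minor sixth.

minor 6th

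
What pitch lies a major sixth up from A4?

F#5

The sixth takes the letter from A up to F.
A major sixth spans 9 semitones, so from A4 the target pitch is F#5.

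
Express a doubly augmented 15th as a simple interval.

Each octave removed subtracts seven from the number: 15 − 7 = 8.
So a doubly augmented fifteenth is an octave plus a doubly augmented octave. The quality is unchanged.

doubly augmented octave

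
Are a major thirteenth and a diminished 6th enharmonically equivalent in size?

No

A major thirteenth is 21 semitones but a diminished sixth is 7 semitones — different sizes.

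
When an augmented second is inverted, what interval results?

Interval numbers invert to sum to nine: 2 + 7 = 9, so a second inverts to a seventh.
And augmented becomes diminished under inversion, so we get a diminished seventh.

diminished 7th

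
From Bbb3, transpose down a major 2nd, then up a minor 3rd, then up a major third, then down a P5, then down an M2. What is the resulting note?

Gbb3

A major second down from Bbb3 is Abb3.
Up a minor third from Abb3: Cbb4 (3 semitones up).
A major third up from Cbb4 is Ebb4.
Ebb4 down a perfect fifth → Abb3 (7 semitones).
Abb3 down a major second → Gbb3 (2 semitones).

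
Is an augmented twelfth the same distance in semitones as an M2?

No

An augmented twelfth spans 20 semitones; a major second spans 2 semitones. They differ by 18.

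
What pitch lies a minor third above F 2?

A-flat 2

The third takes the letter from F up to A.
A minor third spans 3 semitones, so from F2 the target pitch is Ab2.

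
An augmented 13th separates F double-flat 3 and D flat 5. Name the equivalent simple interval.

Subtracting seven from the interval number removes an octave: 13 − 7 = 6.
That makes an augmented thirteenth a compound augmented sixth — an octave plus an augmented sixth.

A6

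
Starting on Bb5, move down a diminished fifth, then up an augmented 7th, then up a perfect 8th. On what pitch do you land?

D##7

Bb5 down a diminished fifth → E5 (6 semitones).
E5 up an augmented seventh → D##6 (12 semitones).
D##6 up a perfect octave → D##7 (12 semitones).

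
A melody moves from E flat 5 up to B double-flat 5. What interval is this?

diminished fifth

E to B spans five letter names (E-F-G-A-B), so the interval is some kind of fifth.
Eb5 to Bbb5 spans 6 semitones — one semitone narrower than the perfect fifth (7) — giving a diminished fifth.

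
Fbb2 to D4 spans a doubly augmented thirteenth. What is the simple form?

Each octave removed subtracts seven from the number: 13 − 7 = 6.
That makes a doubly augmented thirteenth a compound doubly augmented sixth — an octave plus a doubly augmented sixth.

doubly augmented 6th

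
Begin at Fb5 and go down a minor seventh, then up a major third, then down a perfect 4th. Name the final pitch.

F4

A minor seventh down from Fb5 is Gb4.
Up a major third from Gb4: Bb4 (4 semitones up).
Bb4 down a perfect fourth → F4 (5 semitones).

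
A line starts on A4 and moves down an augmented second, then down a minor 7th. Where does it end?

An augmented second down from A4 is Gb4.
Down a minor seventh from Gb4: Ab3 (10 semitones down).

Ab3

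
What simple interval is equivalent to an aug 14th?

Subtracting seven from the interval number removes an octave: 14 − 7 = 7.
That makes an augmented fourteenth a compound augmented seventh — an octave plus an augmented seventh.

augmented 7th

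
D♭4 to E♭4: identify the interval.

D to E spans two letter names (D-E): a second.
Db4 to Eb4 is 2 semitones, matching the major second exactly, so the quality is major.

major 2nd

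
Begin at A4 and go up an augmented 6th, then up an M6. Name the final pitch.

D##6

An augmented sixth up from A4 is F##5.
A major sixth up from F##5 is D##6.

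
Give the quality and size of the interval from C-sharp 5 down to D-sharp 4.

minor seventh

Descending from C#5 to D#4 is the same interval as ascending D#4 to C#5.
D to C spans seven letter names (D-E-F-G-A-B-C): a seventh.
A major seventh would be 11 semitones, but D#4 to C#5 is 10 — one semitone narrower, making it a minor seventh.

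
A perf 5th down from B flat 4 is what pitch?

E flat 4

Counting five letter names down from B lands on E.
A perfect fifth spans 7 semitones, so from Bb4 the target pitch is Eb4.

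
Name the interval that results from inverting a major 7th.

Inverted interval numbers add to nine, so a seventh pairs with a second (7 + 2 = 9).
Quality inverts too: major becomes minor. That makes the inversion a minor second.

m2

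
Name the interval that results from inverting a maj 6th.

Inverted interval numbers add to nine, so a sixth pairs with a third (6 + 3 = 9).
Quality inverts too: major becomes minor. That makes the inversion a minor third.

minor 3rd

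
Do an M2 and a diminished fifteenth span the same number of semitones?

A major second is 2 semitones but a diminished fifteenth is 23 semitones — different sizes.

No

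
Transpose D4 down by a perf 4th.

A3

The fourth takes the letter from D down to A.
Moving 5 semitones down from D4 (the size of a perfect fourth) reaches A3.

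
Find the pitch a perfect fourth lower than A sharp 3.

Counting four letter names down from A lands on E.
A perfect fourth spans 5 semitones, so from A#3 the target pitch is E#3.

E sharp 3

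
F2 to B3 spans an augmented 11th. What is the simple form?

augmented fourth

Each octave removed subtracts seven from the number: 11 − 7 = 4.
So an augmented eleventh is an octave plus an augmented fourth. The quality is unchanged.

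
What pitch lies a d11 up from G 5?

C-flat 7

The eleventh's letter: G up four letter names plus an octave → C.
A diminished eleventh is 16 semitones; 16 semitones up from G5 gives Cb7.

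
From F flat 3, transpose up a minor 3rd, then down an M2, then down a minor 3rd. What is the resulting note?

E double-flat 3

Fb3 up a minor third → Abb3 (3 semitones).
Down a major second from Abb3: Gbb3 (2 semitones down).
A minor third down from Gbb3 is Ebb3.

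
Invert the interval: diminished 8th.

The rule of nine gives the new number: 9 − 8 = 1, so an octave becomes a unison.
Quality inverts too: diminished becomes augmented. That makes the inversion an augmented unison.

augmented unison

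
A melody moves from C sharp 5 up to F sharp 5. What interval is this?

perfect 4th

C to F spans four letter names (C-D-E-F): a fourth.
C#5 to F#5 is 5 semitones, matching the perfect fourth exactly, so the quality is perfect.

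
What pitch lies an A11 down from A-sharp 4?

Four letters down from A (plus an octave) reaches E.
An augmented eleventh is 18 semitones; 18 semitones down from A#4 gives E3.

E 3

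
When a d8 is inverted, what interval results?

The rule of nine gives the new number: 9 − 8 = 1, so an octave becomes a unison.
And diminished becomes augmented under inversion, so we get an augmented unison.

augmented unison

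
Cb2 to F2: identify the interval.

C to F spans four letter names (C-D-E-F) — that makes it a fourth of some quality.
A perfect fourth would be 5 semitones; Cb2 to F2 is 6, one semitone wider, so the interval is augmented.

augmented fourth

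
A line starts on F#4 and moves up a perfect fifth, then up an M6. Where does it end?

Up a perfect fifth from F#4: C#5 (7 semitones up).
A major sixth up from C#5 is A#5.

A#5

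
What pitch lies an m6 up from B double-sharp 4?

G double-sharp 5

The sixth takes the letter from B up to G.
Moving 8 semitones up from B##4 (the size of a minor sixth) reaches G##5.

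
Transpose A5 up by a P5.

E6

Counting five letter names up from A lands on E.
A perfect fifth spans 7 semitones, so from A5 the target pitch is E6.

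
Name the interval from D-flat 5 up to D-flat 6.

D to D is the same letter name, plus an octave — that makes it an octave of some quality.
The perfect octave spans 12 semitones, and Db5 to Db6 is exactly 12 semitones — so this is a perfect octave.

perfect octave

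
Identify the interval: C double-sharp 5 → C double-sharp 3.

Descending from C##5 to C##3 is the same interval as ascending C##3 to C##5.
C to C is the same letter name, plus 2 octaves, so the interval is some kind of fifteenth.
C##3 to C##5 is 24 semitones, matching the perfect fifteenth exactly, so the quality is perfect.
(Equivalently, a compound perfect octave: a perfect octave plus an octave.)

perfect fifteenth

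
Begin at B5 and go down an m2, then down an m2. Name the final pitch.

B5 down a minor second → A#5 (1 semitone).
Down a minor second from A#5: G##5 (1 semitone down).

G##5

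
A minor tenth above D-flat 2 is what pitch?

F-flat 3

Three letters up from D (plus an octave) reaches F.
A minor tenth spans 15 semitones, so from Db2 the target pitch is Fb3.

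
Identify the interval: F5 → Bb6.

perfect 11th

F to B spans four letter names (F-G-A-B), plus an octave — that makes it an eleventh of some quality.
The perfect eleventh spans 17 semitones, and F5 to Bb6 is exactly 17 semitones — so this is a perfect eleventh.
(Equivalently, a compound perfect fourth: a perfect fourth plus an octave.)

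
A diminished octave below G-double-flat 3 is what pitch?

G-flat 2

An octave keeps the letter name G, an octave down from G.
Moving 11 semitones down from Gbb3 (the size of a diminished octave) reaches Gb2.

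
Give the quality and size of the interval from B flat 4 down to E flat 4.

perfect 5th

Descending from Bb4 to Eb4 is the same interval as ascending Eb4 to Bb4.
E to B spans five letter names (E-F-G-A-B) — that makes it a fifth of some quality.
Counting semitones, Eb4→Bb4 is 7, which is the perfect fifth.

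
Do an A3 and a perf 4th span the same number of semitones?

An augmented third = 5 semitones = a perfect fourth; enharmonically equal.

Yes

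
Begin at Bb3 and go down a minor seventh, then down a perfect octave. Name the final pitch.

C2

Bb3 down a minor seventh → C3 (10 semitones).
A perfect octave down from C3 is C2.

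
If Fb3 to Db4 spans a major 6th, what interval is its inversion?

Inverted interval numbers add to nine, so a sixth pairs with a third (6 + 3 = 9).
The quality also flips — major becomes minor — giving a minor third.

minor 3rd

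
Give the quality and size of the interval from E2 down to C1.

M10

Descending from E2 to C1 is the same interval as ascending C1 to E2.
C to E spans three letter names (C-D-E), plus an octave, so the interval is some kind of tenth.
Counting semitones, C1→E2 is 16, which is the major tenth.
(Equivalently, a compound major third: a major third plus an octave.)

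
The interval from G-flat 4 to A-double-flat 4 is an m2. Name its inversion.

Interval numbers invert to sum to nine: 2 + 7 = 9, so a second inverts to a seventh.
The quality also flips — minor becomes major — giving a major seventh.

major 7th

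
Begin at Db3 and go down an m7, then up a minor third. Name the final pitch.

Gb2

A minor seventh down from Db3 is Eb2.
Up a minor third from Eb2: Gb2 (3 semitones up).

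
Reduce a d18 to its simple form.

Take out 2 octaves (14 from the number): 18 − 14 = 4.
That makes a diminished eighteenth a compound diminished fourth — 2 octaves plus a diminished fourth.

diminished 4th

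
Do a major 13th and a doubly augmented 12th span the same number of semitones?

Yes

A major thirteenth = 21 semitones = a doubly augmented twelfth; enharmonically equal.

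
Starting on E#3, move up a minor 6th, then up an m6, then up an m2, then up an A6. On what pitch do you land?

Up a minor sixth from E#3: C#4 (8 semitones up).
Up a minor sixth from C#4: A4 (8 semitones up).
A4 up a minor second → Bb4 (1 semitone).
An augmented sixth up from Bb4 is G#5.

G#5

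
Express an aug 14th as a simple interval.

A7

Take out an octave (7 from the number): 14 − 7 = 7.
Quality carries through unchanged, so the simple form is an augmented seventh.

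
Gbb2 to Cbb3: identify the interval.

G to C spans four letter names (G-A-B-C), so the interval is some kind of fourth.
Counting semitones, Gbb2→Cbb3 is 5, which is the perfect fourth.

perfect fourth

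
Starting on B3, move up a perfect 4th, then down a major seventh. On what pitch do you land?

B3 up a perfect fourth → E4 (5 semitones).
A major seventh down from E4 is F3.

F3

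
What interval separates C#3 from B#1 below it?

Descending from C#3 to B#1 is the same interval as ascending B#1 to C#3.
B to C spans two letter names (B-C), plus an octave — that makes it a ninth of some quality.
A major ninth would be 14 semitones, but B#1 to C#3 is 13 — one semitone narrower, making it a minor ninth.
(Equivalently, a compound minor second: a minor second plus an octave.)

minor ninth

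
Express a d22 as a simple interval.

Take out 2 octaves (14 from the number): 22 − 14 = 8.
Quality carries through unchanged, so the simple form is a diminished octave.

d8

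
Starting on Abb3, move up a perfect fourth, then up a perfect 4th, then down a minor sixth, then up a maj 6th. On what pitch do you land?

Gb4

A perfect fourth up from Abb3 is Dbb4.
A perfect fourth up from Dbb4 is Gbb4.
Down a minor sixth from Gbb4: Bbb3 (8 semitones down).
Bbb3 up a major sixth → Gb4 (9 semitones).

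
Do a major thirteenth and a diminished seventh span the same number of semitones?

No

A major thirteenth is 21 semitones but a diminished seventh is 9 semitones — different sizes.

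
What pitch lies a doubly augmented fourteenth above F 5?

Seven letters up from F (plus an octave) reaches E.
A doubly augmented fourteenth spans 25 semitones, so from F5 the target pitch is E##7.

E double-sharp 7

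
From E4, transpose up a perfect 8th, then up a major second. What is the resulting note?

F#5

E4 up a perfect octave → E5 (12 semitones).
A major second up from E5 is F#5.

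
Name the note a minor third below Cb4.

Ab3

The third takes the letter from C down to A.
Moving 3 semitones down from Cb4 (the size of a minor third) reaches Ab3.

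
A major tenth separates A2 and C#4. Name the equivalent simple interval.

Each octave removed subtracts seven from the number: 10 − 7 = 3.
That makes a major tenth a compound major third — an octave plus a major third.

major 3rd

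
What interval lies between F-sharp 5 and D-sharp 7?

M13

F to D spans six letter names (F-G-A-B-C-D), plus an octave, so the interval is some kind of thirteenth.
The major thirteenth spans 21 semitones, and F#5 to D#7 is exactly 21 semitones — so this is a major thirteenth.
(Equivalently, a compound major sixth: a major sixth plus an octave.)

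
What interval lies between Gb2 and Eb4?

G to E spans six letter names (G-A-B-C-D-E), plus an octave — that makes it a thirteenth of some quality.
The major thirteenth spans 21 semitones, and Gb2 to Eb4 is exactly 21 semitones — so this is a major thirteenth.
(Equivalently, a compound major sixth: a major sixth plus an octave.)

M13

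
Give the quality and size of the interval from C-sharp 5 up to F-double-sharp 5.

C to F spans four letter names (C-D-E-F): a fourth.
The perfect fourth is 5 semitones; here we have 6, one semitone wider: augmented.

A4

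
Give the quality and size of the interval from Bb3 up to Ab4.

B to A spans seven letter names (B-C-D-E-F-G-A): a seventh.
Bb3 to Ab4 is 10 semitones, a half step short of the major seventh (11), so this is minor.

minor seventh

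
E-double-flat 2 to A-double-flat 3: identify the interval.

perfect 11th

E to A spans four letter names (E-F-G-A), plus an octave, so the interval is some kind of eleventh.
The perfect eleventh spans 17 semitones, and Ebb2 to Abb3 is exactly 17 semitones — so this is a perfect eleventh.
(Equivalently, a compound perfect fourth: a perfect fourth plus an octave.)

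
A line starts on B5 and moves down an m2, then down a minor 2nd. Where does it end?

G##5

A minor second down from B5 is A#5.
A#5 down a minor second → G##5 (1 semitone).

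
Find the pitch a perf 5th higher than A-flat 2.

E-flat 3

The fifth takes the letter from A up to E.
Moving 7 semitones up from Ab2 (the size of a perfect fifth) reaches Eb3.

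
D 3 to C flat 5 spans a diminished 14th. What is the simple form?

Take out an octave (7 from the number): 14 − 7 = 7.
So a diminished fourteenth is an octave plus a diminished seventh. The quality is unchanged.

diminished 7th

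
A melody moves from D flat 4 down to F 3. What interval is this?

minor sixth

Descending from Db4 to F3 is the same interval as ascending F3 to Db4.
F to D spans six letter names (F-G-A-B-C-D): a sixth.
F3 to Db4 is 8 semitones, a half step short of the major sixth (9), so this is minor.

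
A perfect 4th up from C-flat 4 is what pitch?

F-flat 4

The fourth takes the letter from C up to F.
A perfect fourth is 5 semitones; 5 semitones up from Cb4 gives Fb4.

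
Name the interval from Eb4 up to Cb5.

E to C spans six letter names (E-F-G-A-B-C): a sixth.
At 8 semitones, Eb4→Cb5 falls one short of a major sixth: minor.

m6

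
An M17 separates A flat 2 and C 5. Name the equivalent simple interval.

Subtracting seven from the interval number removes an octave: 17 − 14 = 3.
So a major seventeenth is 2 octaves plus a major third. The quality is unchanged.

major third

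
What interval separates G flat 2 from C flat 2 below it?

P5

Descending from Gb2 to Cb2 is the same interval as ascending Cb2 to Gb2.
C to G spans five letter names (C-D-E-F-G), so the interval is some kind of fifth.
Counting semitones, Cb2→Gb2 is 7, which is the perfect fifth.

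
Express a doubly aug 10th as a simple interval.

Subtracting seven from the interval number removes an octave: 10 − 7 = 3.
That makes a doubly augmented tenth a compound doubly augmented third — an octave plus a doubly augmented third.

doubly augmented 3rd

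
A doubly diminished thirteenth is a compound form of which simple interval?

Subtracting seven from the interval number removes an octave: 13 − 7 = 6.
So a doubly diminished thirteenth is an octave plus a doubly diminished sixth. The quality is unchanged.

dd6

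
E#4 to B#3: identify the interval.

Descending from E#4 to B#3 is the same interval as ascending B#3 to E#4.
B to E spans four letter names (B-C-D-E): a fourth.
The perfect fourth spans 5 semitones, and B#3 to E#4 is exactly 5 semitones — so this is a perfect fourth.

P4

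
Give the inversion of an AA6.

Inverted interval numbers add to nine, so a sixth pairs with a third (6 + 3 = 9).
And doubly augmented becomes doubly diminished under inversion, so we get a doubly diminished third.

doubly diminished third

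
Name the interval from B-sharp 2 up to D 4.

B to D spans three letter names (B-C-D), plus an octave — that makes it a tenth of some quality.
B#2 to D4 spans 14 semitones — two semitones narrower than the major tenth (16) — giving a diminished tenth.
(Equivalently, a compound diminished third: a diminished third plus an octave.)

diminished tenth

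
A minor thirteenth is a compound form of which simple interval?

Each octave removed subtracts seven from the number: 13 − 7 = 6.
That makes a minor thirteenth a compound minor sixth — an octave plus a minor sixth.

minor sixth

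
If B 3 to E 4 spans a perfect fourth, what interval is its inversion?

The rule of nine gives the new number: 9 − 4 = 5, so a fourth becomes a fifth.
The quality also flips — perfect stays perfect — giving a perfect fifth.

perfect fifth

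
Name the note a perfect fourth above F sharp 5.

The fourth takes the letter from F up to B.
A perfect fourth is 5 semitones; 5 semitones up from F#5 gives B5.

B 5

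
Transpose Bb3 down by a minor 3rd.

The third takes the letter from B down to G.
Moving 3 semitones down from Bb3 (the size of a minor third) reaches G3.

G3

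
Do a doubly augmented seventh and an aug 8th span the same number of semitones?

Yes

A doubly augmented seventh spans 13 semitones, and an augmented octave also spans 13 semitones — they're enharmonic.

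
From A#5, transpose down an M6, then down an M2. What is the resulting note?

B4

A major sixth down from A#5 is C#5.
C#5 down a major second → B4 (2 semitones).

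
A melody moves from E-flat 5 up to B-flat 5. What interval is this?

E to B spans five letter names (E-F-G-A-B), so the interval is some kind of fifth.
Counting semitones, Eb5→Bb5 is 7, which is the perfect fifth.

P5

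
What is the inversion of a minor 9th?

First reduce the compound minor ninth to its simple form, a minor second.
The rule of nine gives the new number: 9 − 2 = 7, so a second becomes a seventh.
The quality also flips — minor becomes major — giving a major seventh.

major 7th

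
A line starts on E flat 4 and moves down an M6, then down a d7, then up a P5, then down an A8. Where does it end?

A major sixth down from Eb4 is Gb3.
Gb3 down a diminished seventh → A2 (9 semitones).
A2 up a perfect fifth → E3 (7 semitones).
E3 down an augmented octave → Eb2 (13 semitones).

E flat 2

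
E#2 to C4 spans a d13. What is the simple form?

d6

Each octave removed subtracts seven from the number: 13 − 7 = 6.
That makes a diminished thirteenth a compound diminished sixth — an octave plus a diminished sixth.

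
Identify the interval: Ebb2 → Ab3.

augmented eleventh

E to A spans four letter names (E-F-G-A), plus an octave: an eleventh.
A perfect eleventh would be 17 semitones; Ebb2 to Ab3 is 18, one semitone wider, so the interval is augmented.
(Equivalently, a compound augmented fourth: an augmented fourth plus an octave.)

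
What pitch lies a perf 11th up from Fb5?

Bbb6

Counting four letter names plus an octave up from F lands on B.
Moving 17 semitones up from Fb5 (the size of a perfect eleventh) reaches Bbb6.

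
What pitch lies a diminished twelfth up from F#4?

C6

Five letters up from F (plus an octave) reaches C.
Moving 18 semitones up from F#4 (the size of a diminished twelfth) reaches C6.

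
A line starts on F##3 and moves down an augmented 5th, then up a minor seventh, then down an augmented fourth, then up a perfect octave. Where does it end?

F##3 down an augmented fifth → B2 (8 semitones).
Up a minor seventh from B2: A3 (10 semitones up).
Down an augmented fourth from A3: Eb3 (6 semitones down).
Eb3 up a perfect octave → Eb4 (12 semitones).

Eb4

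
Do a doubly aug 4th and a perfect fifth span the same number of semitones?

Yes

Both span 7 semitones: a doubly augmented fourth and a perfect fifth are the same chromatic distance.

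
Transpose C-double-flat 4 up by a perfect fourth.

The fourth takes the letter from C up to F.
A perfect fourth spans 5 semitones, so from Cbb4 the target pitch is Fbb4.

F-double-flat 4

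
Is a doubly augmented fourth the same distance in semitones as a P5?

A doubly augmented fourth = 7 semitones = a perfect fifth; enharmonically equal.

Yes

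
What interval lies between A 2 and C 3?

m3

A to C spans three letter names (A-B-C): a third.
A2 to C3 is 3 semitones, a half step short of the major third (4), so this is minor.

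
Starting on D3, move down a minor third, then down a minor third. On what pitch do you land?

G#2

Down a minor third from D3: B2 (3 semitones down).
Down a minor third from B2: G#2 (3 semitones down).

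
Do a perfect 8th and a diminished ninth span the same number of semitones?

Both span 12 semitones: a perfect octave and a diminished ninth are the same chromatic distance.

Yes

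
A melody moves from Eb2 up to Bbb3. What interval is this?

d12

E to B spans five letter names (E-F-G-A-B), plus an octave: a twelfth.
A perfect twelfth would be 19 semitones; Eb2 to Bbb3 is 18, one semitone narrower, so the interval is diminished.
(Equivalently, a compound diminished fifth: a diminished fifth plus an octave.)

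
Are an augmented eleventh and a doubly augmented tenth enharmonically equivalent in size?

Both span 18 semitones: an augmented eleventh and a doubly augmented tenth are the same chromatic distance.

Yes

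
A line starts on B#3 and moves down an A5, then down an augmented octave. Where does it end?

B#3 down an augmented fifth → E3 (8 semitones).
An augmented octave down from E3 is Eb2.

Eb2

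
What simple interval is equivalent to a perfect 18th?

perfect fourth

Subtracting seven from the interval number removes an octave: 18 − 14 = 4.
So a perfect eighteenth is 2 octaves plus a perfect fourth. The quality is unchanged.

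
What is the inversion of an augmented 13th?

First reduce the compound augmented thirteenth to its simple form, an augmented sixth.
Interval numbers invert to sum to nine: 6 + 3 = 9, so a sixth inverts to a third.
Quality inverts too: augmented becomes diminished. That makes the inversion a diminished third.

d3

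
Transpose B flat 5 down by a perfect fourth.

F 5

The fourth takes the letter from B down to F.
A perfect fourth is 5 semitones; 5 semitones down from Bb5 gives F5.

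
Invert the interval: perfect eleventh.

First reduce the compound perfect eleventh to its simple form, a perfect fourth.
Interval numbers invert to sum to nine: 4 + 5 = 9, so a fourth inverts to a fifth.
Quality inverts too: perfect stays perfect. That makes the inversion a perfect fifth.

perfect 5th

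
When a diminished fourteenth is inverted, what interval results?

First reduce the compound diminished fourteenth to its simple form, a diminished seventh.
Interval numbers invert to sum to nine: 7 + 2 = 9, so a seventh inverts to a second.
Quality inverts too: diminished becomes augmented. That makes the inversion an augmented second.

augmented second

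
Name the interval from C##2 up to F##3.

C to F spans four letter names (C-D-E-F), plus an octave, so the interval is some kind of eleventh.
C##2 to F##3 is 17 semitones, matching the perfect eleventh exactly, so the quality is perfect.
(Equivalently, a compound perfect fourth: a perfect fourth plus an octave.)

perfect eleventh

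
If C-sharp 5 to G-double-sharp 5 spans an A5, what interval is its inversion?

The rule of nine gives the new number: 9 − 5 = 4, so a fifth becomes a fourth.
The quality also flips — augmented becomes diminished — giving a diminished fourth.

diminished fourth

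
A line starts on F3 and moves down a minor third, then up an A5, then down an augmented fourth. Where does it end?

E3

Down a minor third from F3: D3 (3 semitones down).
An augmented fifth up from D3 is A#3.
A#3 down an augmented fourth → E3 (6 semitones).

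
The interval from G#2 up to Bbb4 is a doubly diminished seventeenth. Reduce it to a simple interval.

dd3

Take out 2 octaves (14 from the number): 17 − 14 = 3.
That makes a doubly diminished seventeenth a compound doubly diminished third — 2 octaves plus a doubly diminished third.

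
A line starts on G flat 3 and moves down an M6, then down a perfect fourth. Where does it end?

Gb3 down a major sixth → Bbb2 (9 semitones).
Down a perfect fourth from Bbb2: Fb2 (5 semitones down).

F flat 2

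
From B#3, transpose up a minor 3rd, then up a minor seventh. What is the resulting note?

Up a minor third from B#3: D#4 (3 semitones up).
A minor seventh up from D#4 is C#5.

C#5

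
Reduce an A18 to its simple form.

Each octave removed subtracts seven from the number: 18 − 14 = 4.
Quality carries through unchanged, so the simple form is an augmented fourth.

A4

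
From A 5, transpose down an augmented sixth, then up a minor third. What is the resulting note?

A5 down an augmented sixth → Cb5 (10 semitones).
Up a minor third from Cb5: Ebb5 (3 semitones up).

E double-flat 5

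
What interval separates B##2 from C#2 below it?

Descending from B##2 to C#2 is the same interval as ascending C#2 to B##2.
C to B spans seven letter names (C-D-E-F-G-A-B) — that makes it a seventh of some quality.
The major seventh is 11 semitones; here we have 12, one semitone wider: augmented.

augmented 7th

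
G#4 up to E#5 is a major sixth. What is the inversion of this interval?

m3

The rule of nine gives the new number: 9 − 6 = 3, so a sixth becomes a third.
The quality also flips — major becomes minor — giving a minor third.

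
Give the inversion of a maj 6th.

m3

The rule of nine gives the new number: 9 − 6 = 3, so a sixth becomes a third.
And major becomes minor under inversion, so we get a minor third.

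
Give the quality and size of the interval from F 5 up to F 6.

perfect octave

F to F is the same letter name, plus an octave: an octave.
Counting semitones, F5→F6 is 12, which is the perfect octave.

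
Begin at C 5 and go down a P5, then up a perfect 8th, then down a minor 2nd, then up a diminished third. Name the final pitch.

C5 down a perfect fifth → F4 (7 semitones).
F4 up a perfect octave → F5 (12 semitones).
A minor second down from F5 is E5.
E5 up a diminished third → Gb5 (2 semitones).

G flat 5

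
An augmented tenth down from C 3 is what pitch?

Counting three letter names plus an octave down from C lands on A.
An augmented tenth spans 17 semitones, so from C3 the target pitch is Abb1.

A double-flat 1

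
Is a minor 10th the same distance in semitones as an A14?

A minor tenth is 15 semitones but an augmented fourteenth is 24 semitones — different sizes.

No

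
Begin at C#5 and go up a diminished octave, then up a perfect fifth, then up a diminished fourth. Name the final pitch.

Up a diminished octave from C#5: C6 (11 semitones up).
Up a perfect fifth from C6: G6 (7 semitones up).
Up a diminished fourth from G6: Cb7 (4 semitones up).

Cb7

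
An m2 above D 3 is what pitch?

E-flat 3

Counting two letter names up from D lands on E.
Moving 1 semitone up from D3 (the size of a minor second) reaches Eb3.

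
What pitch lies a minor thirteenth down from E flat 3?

G 1

Six letters down from E (plus an octave) reaches G.
A minor thirteenth spans 20 semitones, so from Eb3 the target pitch is G1.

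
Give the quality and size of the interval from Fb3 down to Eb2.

Descending from Fb3 to Eb2 is the same interval as ascending Eb2 to Fb3.
E to F spans two letter names (E-F), plus an octave — that makes it a ninth of some quality.
A major ninth would be 14 semitones, but Eb2 to Fb3 is 13 — one semitone narrower, making it a minor ninth.
(Equivalently, a compound minor second: a minor second plus an octave.)

m9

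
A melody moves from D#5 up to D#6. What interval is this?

perfect octave

D to D is the same letter name, plus an octave: an octave.
Counting semitones, D#5→D#6 is 12, which is the perfect octave.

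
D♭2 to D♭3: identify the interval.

perfect 8th

D to D is the same letter name, plus an octave: an octave.
Counting semitones, Db2→Db3 is 12, which is the perfect octave.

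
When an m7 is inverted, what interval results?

The rule of nine gives the new number: 9 − 7 = 2, so a seventh becomes a second.
The quality also flips — minor becomes major — giving a major second.

M2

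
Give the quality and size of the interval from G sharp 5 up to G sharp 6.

perfect 8th

G to G is the same letter name, plus an octave: an octave.
Counting semitones, G#5→G#6 is 12, which is the perfect octave.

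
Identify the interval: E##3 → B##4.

perfect twelfth

E to B spans five letter names (E-F-G-A-B), plus an octave — that makes it a twelfth of some quality.
The perfect twelfth spans 19 semitones, and E##3 to B##4 is exactly 19 semitones — so this is a perfect twelfth.
(Equivalently, a compound perfect fifth: a perfect fifth plus an octave.)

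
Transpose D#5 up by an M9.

E#6

Two letters up from D (plus an octave) reaches E.
A major ninth spans 14 semitones, so from D#5 the target pitch is E#6.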